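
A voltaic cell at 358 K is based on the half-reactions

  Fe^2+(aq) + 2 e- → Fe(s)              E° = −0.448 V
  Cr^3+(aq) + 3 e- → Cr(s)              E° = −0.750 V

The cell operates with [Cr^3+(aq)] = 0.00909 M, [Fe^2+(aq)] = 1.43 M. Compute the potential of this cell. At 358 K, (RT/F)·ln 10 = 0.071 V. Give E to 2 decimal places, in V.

+0.36 V

The Fe²⁺/Fe couple has the more positive E°, so it is the cathode; Cr³⁺/Cr is the anode.
The standard potential is −0.448 − (−0.750) = +0.302 V and the balanced reaction transfers n = 6 electrons.
The balanced reaction is 3 Fe^2+(aq) + 2 Cr(s) → 3 Fe(s) + 2 Cr^3+(aq), so Q = [Cr^3+(aq)]^2 / [Fe^2+(aq)]^3 = 2.83×10^−5 and log Q = −4.549.
E = E° − (0.071/n)·log Q = +0.302 − (0.071/6)(−4.549) = +0.36 V.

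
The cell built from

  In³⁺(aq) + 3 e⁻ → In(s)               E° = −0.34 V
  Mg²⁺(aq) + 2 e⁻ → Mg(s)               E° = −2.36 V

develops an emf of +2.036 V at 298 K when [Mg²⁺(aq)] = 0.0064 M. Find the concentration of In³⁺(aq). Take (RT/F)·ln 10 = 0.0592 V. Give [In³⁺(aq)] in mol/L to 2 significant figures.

In³⁺/In is the cathode (higher E°); E°cell = −0.34 − (−2.36) = +2.02 V with n = 6.
Rearranging E = E° − (0.0592/n)·log Q gives log Q = 6(+2.02 − (+2.036))/0.0592 = −1.622.
Balancing electrons gives 2 In³⁺(aq) + 3 Mg(s) → 2 In(s) + 3 Mg²⁺(aq); thus Q = [Mg²⁺(aq)]^3 / [In³⁺(aq)]^2.
Substituting the known concentrations and solving, log [In³⁺(aq)] = −2.480 and [In³⁺(aq)] = 0.0033 M.

0.0033 M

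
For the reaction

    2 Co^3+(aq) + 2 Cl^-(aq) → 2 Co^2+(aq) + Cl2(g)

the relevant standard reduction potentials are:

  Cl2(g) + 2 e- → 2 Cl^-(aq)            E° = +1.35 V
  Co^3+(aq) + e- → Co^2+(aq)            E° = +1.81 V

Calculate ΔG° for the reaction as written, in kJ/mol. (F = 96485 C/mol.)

In the reaction as written Co^3+(aq) is reduced, so the Co³⁺/Co²⁺ couple is the cathode and Cl₂/Cl⁻ is the anode.
E°cell = +1.81 − (+1.35) = +0.46 V; balancing electrons gives n = 2.
ΔG° = −nFE°cell = −(2)(96485)(+0.46) J/mol = −88.8 kJ/mol.

−88.8 kJ/mol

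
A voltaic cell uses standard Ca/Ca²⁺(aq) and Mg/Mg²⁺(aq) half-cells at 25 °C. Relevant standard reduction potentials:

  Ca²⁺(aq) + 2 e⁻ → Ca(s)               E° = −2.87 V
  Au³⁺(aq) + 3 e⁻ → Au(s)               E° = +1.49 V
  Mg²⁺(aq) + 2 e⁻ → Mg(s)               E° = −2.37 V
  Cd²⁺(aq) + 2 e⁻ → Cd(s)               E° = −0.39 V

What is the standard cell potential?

Of the two couples in this cell, the one with the more positive reduction potential is reduced at the cathode: here that is Mg²⁺/Mg (−2.37 V); Ca²⁺/Ca (−2.87 V) is the anode.
E°cell = E°(cathode) − E°(anode) = −2.37 − (−2.87) = +0.50 V.

+0.50 V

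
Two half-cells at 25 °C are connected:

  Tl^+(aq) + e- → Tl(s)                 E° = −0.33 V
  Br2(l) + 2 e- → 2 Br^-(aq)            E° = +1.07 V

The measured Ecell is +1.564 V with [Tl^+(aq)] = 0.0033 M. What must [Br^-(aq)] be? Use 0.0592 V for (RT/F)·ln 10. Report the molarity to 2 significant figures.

Br₂/Br⁻ is the cathode (higher E°); E°cell = +1.07 − (−0.33) = +1.40 V with n = 2.
Since E = E° − (0.0592/n)·log Q, log Q = n(E° − E)/0.0592 = −5.541.
Balancing electrons gives Br2(l) + 2 Tl(s) → 2 Br^-(aq) + 2 Tl^+(aq); thus Q = [Br^-(aq)]^2·[Tl^+(aq)]^2.
Substituting the known concentrations and solving, log [Br^-(aq)] = −0.289 and [Br^-(aq)] = 0.51 M.

0.51 M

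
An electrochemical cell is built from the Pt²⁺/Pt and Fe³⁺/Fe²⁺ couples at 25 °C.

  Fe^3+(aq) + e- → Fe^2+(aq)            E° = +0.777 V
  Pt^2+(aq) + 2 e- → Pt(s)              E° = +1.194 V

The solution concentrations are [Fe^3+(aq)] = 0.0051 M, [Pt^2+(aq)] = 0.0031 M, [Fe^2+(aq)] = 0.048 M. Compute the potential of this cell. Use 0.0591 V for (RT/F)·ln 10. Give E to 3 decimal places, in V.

Since E°(Pt²⁺/Pt) > E°(Fe³⁺/Fe²⁺), Pt²⁺/Pt serves as the cathode.
The standard potential is +1.194 − (+0.777) = +0.417 V and the balanced reaction transfers n = 2 electrons.
Balancing gives Pt^2+(aq) + 2 Fe^2+(aq) → Pt(s) + 2 Fe^3+(aq); hence Q = [Fe^3+(aq)]^2 / ([Pt^2+(aq)]·[Fe^2+(aq)]^2) = 3.64 (log Q = 0.561).
By the Nernst equation, E = +0.417 − (0.0591/2)·(0.561) = +0.400 V.

+0.400 V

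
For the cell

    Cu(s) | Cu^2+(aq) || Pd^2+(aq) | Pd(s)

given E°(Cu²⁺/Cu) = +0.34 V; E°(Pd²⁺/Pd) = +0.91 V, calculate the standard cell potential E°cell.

+0.57 V

By convention the left-hand electrode in cell notation is the anode (oxidation) and the right-hand electrode is the cathode (reduction).
E°cell = E°(right) − E°(left) = +0.91 − (+0.34) = +0.57 V.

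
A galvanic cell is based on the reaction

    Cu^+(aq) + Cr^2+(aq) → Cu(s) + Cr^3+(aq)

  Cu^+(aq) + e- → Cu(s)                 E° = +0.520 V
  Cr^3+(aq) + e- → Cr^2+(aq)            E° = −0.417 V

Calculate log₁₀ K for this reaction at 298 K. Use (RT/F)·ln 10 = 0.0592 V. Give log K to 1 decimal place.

The Cu⁺/Cu couple is reduced (cathode); E°cell = +0.520 − (−0.417) = +0.937 V with n = 1.
At equilibrium E = 0, so log K = nE°cell / 0.0592 = (1)(+0.937) / 0.0592 = 15.8.

log K = 15.8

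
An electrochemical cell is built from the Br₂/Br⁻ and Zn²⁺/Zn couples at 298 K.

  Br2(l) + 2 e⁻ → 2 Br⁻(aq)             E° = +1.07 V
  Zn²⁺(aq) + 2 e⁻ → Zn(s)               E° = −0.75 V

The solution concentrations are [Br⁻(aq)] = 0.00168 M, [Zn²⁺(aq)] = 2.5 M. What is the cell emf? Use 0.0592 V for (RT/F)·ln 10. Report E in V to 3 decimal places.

+1.972 V

Br₂/Br⁻ is reduced (cathode, E° = +1.07 V) and Zn²⁺/Zn is oxidized (anode).
E°cell = E°cat − E°an = +1.07 − (−0.75) = +1.82 V; n = 2.
The balanced reaction is Br2(l) + Zn(s) → 2 Br⁻(aq) + Zn²⁺(aq), so Q = [Br⁻(aq)]^2·[Zn²⁺(aq)] = 7.06×10^−6 and log Q = −5.151.
Applying E = E° − (RT ln10/nF)·log Q gives +1.82 − (0.0592/2)(−5.151) = +1.972 V.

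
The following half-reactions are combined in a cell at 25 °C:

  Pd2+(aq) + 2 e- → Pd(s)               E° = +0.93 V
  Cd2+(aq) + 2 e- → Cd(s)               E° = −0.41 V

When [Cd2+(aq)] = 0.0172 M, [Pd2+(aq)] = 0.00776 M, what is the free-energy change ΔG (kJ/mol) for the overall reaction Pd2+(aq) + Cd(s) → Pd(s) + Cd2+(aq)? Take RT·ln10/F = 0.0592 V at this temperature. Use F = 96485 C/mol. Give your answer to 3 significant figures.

−257 kJ/mol

The standard cell potential is +0.93 − (−0.41) = +1.34 V, with n = 2 electrons in the balanced equation.
Q = [Cd2+(aq)] / [Pd2+(aq)] = 2.22, so log Q = 0.346 and E = +1.34 − (0.0592/2)(0.346) = +1.3298 V.
Then ΔG = −nFE = −2 × 96485 × +1.3298 J/mol = −257 kJ/mol.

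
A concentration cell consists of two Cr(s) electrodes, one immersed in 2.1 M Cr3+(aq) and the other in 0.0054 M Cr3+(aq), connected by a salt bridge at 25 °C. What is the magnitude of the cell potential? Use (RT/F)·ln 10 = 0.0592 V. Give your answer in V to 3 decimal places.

For a concentration cell E°cell = 0, since both electrodes use the same couple.
The compartment with the higher Cr3+(aq) concentration (2.1 M) acts as the cathode; ions are reduced there and produced at the dilute (0.0054 M) anode.
With n = 3, Ecell = −(0.0592/3)·log([dilute]/[conc]) = −(0.0592/3)·log(0.0054/2.1) = +0.051 V.

0.051 V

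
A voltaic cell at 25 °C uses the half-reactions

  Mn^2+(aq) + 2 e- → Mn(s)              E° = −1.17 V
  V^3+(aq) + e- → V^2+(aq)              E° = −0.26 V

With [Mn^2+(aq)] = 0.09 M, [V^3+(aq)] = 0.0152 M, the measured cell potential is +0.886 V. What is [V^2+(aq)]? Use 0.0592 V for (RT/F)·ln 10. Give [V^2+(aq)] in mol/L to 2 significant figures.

The V³⁺/V²⁺ couple has the larger reduction potential, so it is the cathode: E°cell = −0.26 − (−1.17) = +0.91 V and n = 2.
From the Nernst equation, log Q = n(E° − E)/0.0592 = 2·(+0.91 − (+0.886))/0.0592 = 0.811.
The balanced reaction is 2 V^3+(aq) + Mn(s) → 2 V^2+(aq) + Mn^2+(aq), so Q = ([V^2+(aq)]^2·[Mn^2+(aq)]) / [V^3+(aq)]^2.
Substituting the known concentrations and solving, log [V^2+(aq)] = −0.890 and [V^2+(aq)] = 0.13 M.

0.13 M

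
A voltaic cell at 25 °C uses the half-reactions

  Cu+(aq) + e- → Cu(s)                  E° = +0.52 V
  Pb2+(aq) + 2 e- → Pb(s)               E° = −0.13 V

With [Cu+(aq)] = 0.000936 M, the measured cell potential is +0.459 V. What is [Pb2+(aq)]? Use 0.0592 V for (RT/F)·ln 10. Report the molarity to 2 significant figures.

2.5 M

Cu⁺/Cu is the cathode (higher E°); E°cell = +0.52 − (−0.13) = +0.65 V with n = 2.
Since E = E° − (0.0592/n)·log Q, log Q = n(E° − E)/0.0592 = 6.453.
The balanced reaction is 2 Cu+(aq) + Pb(s) → 2 Cu(s) + Pb2+(aq), so Q = [Pb2+(aq)] / [Cu+(aq)]^2.
Substituting the known concentrations and solving, log [Pb2+(aq)] = 0.396 and [Pb2+(aq)] = 2.5 M.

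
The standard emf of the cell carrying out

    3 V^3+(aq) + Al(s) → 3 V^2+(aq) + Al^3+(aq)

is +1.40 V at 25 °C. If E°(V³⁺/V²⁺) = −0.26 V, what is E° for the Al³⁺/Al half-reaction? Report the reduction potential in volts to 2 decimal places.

−1.66 V

In the reaction as written the V³⁺/V²⁺ couple is reduced (cathode) and Al³⁺/Al is oxidized (anode), so E°cell = E°(V³⁺/V²⁺) − E°(Al³⁺/Al).
E°(Al³⁺/Al) = E°(cathode) − E°cell = −0.26 − (+1.40) = −1.66 V.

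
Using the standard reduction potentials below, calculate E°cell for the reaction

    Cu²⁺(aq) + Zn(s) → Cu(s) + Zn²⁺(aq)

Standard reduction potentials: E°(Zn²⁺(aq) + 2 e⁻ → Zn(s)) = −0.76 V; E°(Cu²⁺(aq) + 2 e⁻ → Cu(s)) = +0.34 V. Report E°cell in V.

Cu²⁺(aq) gains electrons, so the Cu²⁺/Cu couple is the cathode; the Zn²⁺/Zn couple is the anode.
E°cell = E°(cathode) − E°(anode) = +0.34 − (−0.76) = +1.10 V.

+1.10 V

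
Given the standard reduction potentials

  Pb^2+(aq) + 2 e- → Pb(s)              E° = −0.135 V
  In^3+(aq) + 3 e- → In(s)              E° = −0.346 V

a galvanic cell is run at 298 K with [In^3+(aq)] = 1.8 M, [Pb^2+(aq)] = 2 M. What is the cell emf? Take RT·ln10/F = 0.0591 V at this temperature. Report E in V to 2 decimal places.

Since E°(Pb²⁺/Pb) > E°(In³⁺/In), Pb²⁺/Pb serves as the cathode.
The standard potential is −0.135 − (−0.346) = +0.211 V and the balanced reaction transfers n = 6 electrons.
For the overall reaction 3 Pb^2+(aq) + 2 In(s) → 3 Pb(s) + 2 In^3+(aq), Q = [In^3+(aq)]^2 / [Pb^2+(aq)]^3 = 0.405, giving log Q = −0.393.
Applying E = E° − (RT ln10/nF)·log Q gives +0.211 − (0.0591/6)(−0.393) = +0.21 V.

+0.21 V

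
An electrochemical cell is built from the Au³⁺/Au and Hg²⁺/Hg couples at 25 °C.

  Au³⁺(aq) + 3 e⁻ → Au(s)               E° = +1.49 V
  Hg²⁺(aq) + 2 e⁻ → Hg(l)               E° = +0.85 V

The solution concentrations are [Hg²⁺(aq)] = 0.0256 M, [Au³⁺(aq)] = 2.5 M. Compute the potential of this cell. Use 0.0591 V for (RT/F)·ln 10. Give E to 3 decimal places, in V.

+0.695 V

Since E°(Au³⁺/Au) > E°(Hg²⁺/Hg), Au³⁺/Au serves as the cathode.
The standard potential is +1.49 − (+0.85) = +0.64 V and the balanced reaction transfers n = 6 electrons.
Balancing gives 2 Au³⁺(aq) + 3 Hg(l) → 2 Au(s) + 3 Hg²⁺(aq); hence Q = [Hg²⁺(aq)]^3 / [Au³⁺(aq)]^2 = 2.68×10^−6 (log Q = −5.571).
Applying E = E° − (RT ln10/nF)·log Q gives +0.64 − (0.0591/6)(−5.571) = +0.695 V.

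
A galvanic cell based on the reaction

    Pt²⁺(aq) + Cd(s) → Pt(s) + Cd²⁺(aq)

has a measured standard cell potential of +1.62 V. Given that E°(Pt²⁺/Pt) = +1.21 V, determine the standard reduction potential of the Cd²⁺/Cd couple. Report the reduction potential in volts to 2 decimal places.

In the reaction as written the Pt²⁺/Pt couple is reduced (cathode) and Cd²⁺/Cd is oxidized (anode), so E°cell = E°(Pt²⁺/Pt) − E°(Cd²⁺/Cd).
E°(Cd²⁺/Cd) = E°(cathode) − E°cell = +1.21 − (+1.62) = −0.41 V.

−0.41 V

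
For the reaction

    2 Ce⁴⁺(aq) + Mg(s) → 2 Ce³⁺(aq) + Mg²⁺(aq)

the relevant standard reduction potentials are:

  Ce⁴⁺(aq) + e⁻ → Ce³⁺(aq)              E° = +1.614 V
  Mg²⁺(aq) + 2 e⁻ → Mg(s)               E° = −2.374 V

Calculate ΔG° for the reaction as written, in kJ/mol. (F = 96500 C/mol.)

In the reaction as written Ce⁴⁺(aq) is reduced, so the Ce⁴⁺/Ce³⁺ couple is the cathode and Mg²⁺/Mg is the anode.
E°cell = +1.614 − (−2.374) = +3.988 V; balancing electrons gives n = 2.
ΔG° = −nFE°cell = −(2)(96500)(+3.988) J/mol = −770 kJ/mol.

−770 kJ/mol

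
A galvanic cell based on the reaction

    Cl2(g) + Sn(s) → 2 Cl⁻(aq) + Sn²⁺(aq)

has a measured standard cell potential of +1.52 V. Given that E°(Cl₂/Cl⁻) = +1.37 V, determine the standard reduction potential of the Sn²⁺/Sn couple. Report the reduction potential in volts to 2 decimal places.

−0.15 V

In the reaction as written the Cl₂/Cl⁻ couple is reduced (cathode) and Sn²⁺/Sn is oxidized (anode), so E°cell = E°(Cl₂/Cl⁻) − E°(Sn²⁺/Sn).
E°(Sn²⁺/Sn) = E°(cathode) − E°cell = +1.37 − (+1.52) = −0.15 V.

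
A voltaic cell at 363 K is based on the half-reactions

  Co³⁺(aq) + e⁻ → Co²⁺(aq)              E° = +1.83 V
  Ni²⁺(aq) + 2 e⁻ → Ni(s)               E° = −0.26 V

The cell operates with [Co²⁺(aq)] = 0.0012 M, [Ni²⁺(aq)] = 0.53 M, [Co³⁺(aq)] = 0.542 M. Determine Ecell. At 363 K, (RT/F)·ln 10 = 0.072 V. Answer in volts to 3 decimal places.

Co³⁺/Co²⁺ is reduced (cathode, E° = +1.83 V) and Ni²⁺/Ni is oxidized (anode).
E°cell = +1.83 − (−0.26) = +2.09 V, with n = 2 electrons transferred.
For the overall reaction 2 Co³⁺(aq) + Ni(s) → 2 Co²⁺(aq) + Ni²⁺(aq), Q = ([Co²⁺(aq)]^2·[Ni²⁺(aq)]) / [Co³⁺(aq)]^2 = 2.6×10^−6, giving log Q = −5.585.
Applying E = E° − (RT ln10/nF)·log Q gives +2.09 − (0.072/2)(−5.585) = +2.291 V.

+2.291 V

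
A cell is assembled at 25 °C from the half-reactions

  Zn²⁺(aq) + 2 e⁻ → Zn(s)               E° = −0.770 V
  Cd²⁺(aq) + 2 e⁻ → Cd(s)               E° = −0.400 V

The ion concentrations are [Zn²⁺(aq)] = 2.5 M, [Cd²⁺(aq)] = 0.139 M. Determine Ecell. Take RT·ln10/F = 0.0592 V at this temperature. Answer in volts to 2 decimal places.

+0.33 V

The Cd²⁺/Cd couple has the more positive E°, so it is the cathode; Zn²⁺/Zn is the anode.
E°cell = −0.400 − (−0.770) = +0.370 V, with n = 2 electrons transferred.
The balanced reaction is Cd²⁺(aq) + Zn(s) → Cd(s) + Zn²⁺(aq), so Q = [Zn²⁺(aq)] / [Cd²⁺(aq)] = 18 and log Q = 1.255.
Applying E = E° − (RT ln10/nF)·log Q gives +0.370 − (0.0592/2)(1.255) = +0.33 V.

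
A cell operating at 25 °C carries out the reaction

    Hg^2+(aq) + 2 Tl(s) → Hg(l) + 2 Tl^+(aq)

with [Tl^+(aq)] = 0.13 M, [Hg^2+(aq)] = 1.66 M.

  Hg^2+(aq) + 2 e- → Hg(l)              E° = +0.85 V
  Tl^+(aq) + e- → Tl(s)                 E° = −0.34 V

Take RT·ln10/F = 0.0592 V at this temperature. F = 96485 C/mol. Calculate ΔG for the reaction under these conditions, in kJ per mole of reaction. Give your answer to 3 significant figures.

−241 kJ/mol

The standard cell potential is +0.85 − (−0.34) = +1.19 V, with n = 2 electrons in the balanced equation.
Here Q = [Tl^+(aq)]^2 / [Hg^2+(aq)] = 0.0102 (log Q = −1.992), giving E = +1.19 − (0.0592/2)·(−1.992) = +1.2490 V.
Then ΔG = −nFE = −2 × 96485 × +1.2490 J/mol = −241 kJ/mol.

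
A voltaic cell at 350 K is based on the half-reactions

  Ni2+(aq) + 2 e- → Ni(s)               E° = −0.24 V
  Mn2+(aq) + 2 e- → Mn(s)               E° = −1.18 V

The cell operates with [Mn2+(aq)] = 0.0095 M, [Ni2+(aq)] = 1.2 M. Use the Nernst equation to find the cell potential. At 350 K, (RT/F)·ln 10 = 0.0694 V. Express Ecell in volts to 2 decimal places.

+1.01 V

Ni²⁺/Ni is reduced (cathode, E° = −0.24 V) and Mn²⁺/Mn is oxidized (anode).
The standard potential is −0.24 − (−1.18) = +0.94 V and the balanced reaction transfers n = 2 electrons.
Balancing gives Ni2+(aq) + Mn(s) → Ni(s) + Mn2+(aq); hence Q = [Mn2+(aq)] / [Ni2+(aq)] = 0.00792 (log Q = −2.101).
E = E° − (0.0694/n)·log Q = +0.94 − (0.0694/2)(−2.101) = +1.01 V.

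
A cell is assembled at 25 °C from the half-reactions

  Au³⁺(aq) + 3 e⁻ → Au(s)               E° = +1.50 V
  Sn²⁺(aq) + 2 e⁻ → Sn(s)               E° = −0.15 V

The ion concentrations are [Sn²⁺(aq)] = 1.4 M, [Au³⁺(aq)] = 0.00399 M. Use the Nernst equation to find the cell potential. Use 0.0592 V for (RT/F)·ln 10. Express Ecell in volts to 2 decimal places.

+1.60 V

Au³⁺/Au is reduced (cathode, E° = +1.50 V) and Sn²⁺/Sn is oxidized (anode).
E°cell = E°cat − E°an = +1.50 − (−0.15) = +1.65 V; n = 6.
Balancing gives 2 Au³⁺(aq) + 3 Sn(s) → 2 Au(s) + 3 Sn²⁺(aq); hence Q = [Sn²⁺(aq)]^3 / [Au³⁺(aq)]^2 = 1.72×10^5 (log Q = 5.236).
E = E° − (0.0592/n)·log Q = +1.65 − (0.0592/6)(5.236) = +1.60 V.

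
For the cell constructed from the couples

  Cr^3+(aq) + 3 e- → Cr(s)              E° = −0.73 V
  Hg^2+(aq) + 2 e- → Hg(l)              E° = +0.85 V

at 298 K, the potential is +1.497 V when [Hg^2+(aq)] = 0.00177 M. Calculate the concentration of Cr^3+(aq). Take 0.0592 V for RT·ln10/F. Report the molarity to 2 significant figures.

Hg²⁺/Hg is the cathode (higher E°); E°cell = +0.85 − (−0.73) = +1.58 V with n = 6.
Rearranging E = E° − (0.0592/n)·log Q gives log Q = 6(+1.58 − (+1.497))/0.0592 = 8.412.
The balanced reaction is 3 Hg^2+(aq) + 2 Cr(s) → 3 Hg(l) + 2 Cr^3+(aq), so Q = [Cr^3+(aq)]^2 / [Hg^2+(aq)]^3.
Solving for the unknown gives log [Cr^3+(aq)] = 0.078, so [Cr^3+(aq)] ≈ 1.2 M.

1.2 M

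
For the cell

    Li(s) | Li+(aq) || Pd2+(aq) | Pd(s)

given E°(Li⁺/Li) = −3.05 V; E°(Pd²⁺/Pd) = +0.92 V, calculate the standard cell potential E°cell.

By convention the left-hand electrode in cell notation is the anode (oxidation) and the right-hand electrode is the cathode (reduction).
E°cell = E°(right) − E°(left) = +0.92 − (−3.05) = +3.97 V.

+3.97 V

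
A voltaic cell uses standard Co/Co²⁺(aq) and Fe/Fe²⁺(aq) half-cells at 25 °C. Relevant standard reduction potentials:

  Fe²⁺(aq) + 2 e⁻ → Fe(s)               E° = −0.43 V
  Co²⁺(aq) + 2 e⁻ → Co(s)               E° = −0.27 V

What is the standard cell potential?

Of the two couples in this cell, the one with the more positive reduction potential is reduced at the cathode: here that is Co²⁺/Co (−0.27 V); Fe²⁺/Fe (−0.43 V) is the anode.
E°cell = E°(cathode) − E°(anode) = −0.27 − (−0.43) = +0.16 V.

+0.16 V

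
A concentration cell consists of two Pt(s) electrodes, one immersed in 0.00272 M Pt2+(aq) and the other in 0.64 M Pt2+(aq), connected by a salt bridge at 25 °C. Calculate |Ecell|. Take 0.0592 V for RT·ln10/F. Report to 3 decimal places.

For a concentration cell E°cell = 0, since both electrodes use the same couple.
The compartment with the higher Pt2+(aq) concentration (0.64 M) acts as the cathode; ions are reduced there and produced at the dilute (0.00272 M) anode.
With n = 2, Ecell = −(0.0592/2)·log([dilute]/[conc]) = −(0.0592/2)·log(0.00272/0.64) = +0.070 V.

0.070 V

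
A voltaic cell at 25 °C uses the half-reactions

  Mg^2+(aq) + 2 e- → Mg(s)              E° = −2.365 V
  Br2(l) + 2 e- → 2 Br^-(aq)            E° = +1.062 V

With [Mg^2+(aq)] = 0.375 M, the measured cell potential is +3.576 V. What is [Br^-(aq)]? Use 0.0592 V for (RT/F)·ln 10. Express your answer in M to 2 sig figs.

0.0050 M

The Br₂/Br⁻ couple has the larger reduction potential, so it is the cathode: E°cell = +1.062 − (−2.365) = +3.427 V and n = 2.
Since E = E° − (0.0592/n)·log Q, log Q = n(E° − E)/0.0592 = −5.034.
For Br2(l) + Mg(s) → 2 Br^-(aq) + Mg^2+(aq), the reaction quotient is Q = [Br^-(aq)]^2·[Mg^2+(aq)].
Isolating [Br^-(aq)] in Q = 10^{−5.034} yields log [Br^-(aq)] = −2.304, i.e. 0.0050 M.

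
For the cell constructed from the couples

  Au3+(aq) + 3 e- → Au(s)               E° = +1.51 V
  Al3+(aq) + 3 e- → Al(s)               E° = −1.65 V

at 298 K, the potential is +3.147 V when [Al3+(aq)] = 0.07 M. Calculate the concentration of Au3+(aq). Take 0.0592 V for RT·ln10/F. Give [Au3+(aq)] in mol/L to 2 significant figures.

0.015 M

The Au³⁺/Au couple has the larger reduction potential, so it is the cathode: E°cell = +1.51 − (−1.65) = +3.16 V and n = 3.
Rearranging E = E° − (0.0592/n)·log Q gives log Q = 3(+3.16 − (+3.147))/0.0592 = 0.659.
The balanced reaction is Au3+(aq) + Al(s) → Au(s) + Al3+(aq), so Q = [Al3+(aq)] / [Au3+(aq)].
Isolating [Au3+(aq)] in Q = 10^{0.659} yields log [Au3+(aq)] = −1.814, i.e. 0.015 M.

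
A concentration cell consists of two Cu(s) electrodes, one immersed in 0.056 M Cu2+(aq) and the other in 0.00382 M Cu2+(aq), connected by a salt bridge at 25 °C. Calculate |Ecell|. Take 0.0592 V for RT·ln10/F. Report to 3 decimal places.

0.035 V

For a concentration cell E°cell = 0, since both electrodes use the same couple.
The compartment with the higher Cu2+(aq) concentration (0.056 M) acts as the cathode; ions are reduced there and produced at the dilute (0.00382 M) anode.
With n = 2, Ecell = −(0.0592/2)·log([dilute]/[conc]) = −(0.0592/2)·log(0.00382/0.056) = +0.035 V.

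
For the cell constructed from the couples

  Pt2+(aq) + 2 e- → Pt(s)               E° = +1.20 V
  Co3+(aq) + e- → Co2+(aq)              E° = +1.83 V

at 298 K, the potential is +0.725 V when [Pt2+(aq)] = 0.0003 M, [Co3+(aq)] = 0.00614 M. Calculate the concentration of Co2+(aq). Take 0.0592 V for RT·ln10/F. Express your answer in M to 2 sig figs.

Co³⁺/Co²⁺ is the cathode (higher E°); E°cell = +1.83 − (+1.20) = +0.63 V with n = 2.
From the Nernst equation, log Q = n(E° − E)/0.0592 = 2·(+0.63 − (+0.725))/0.0592 = −3.209.
The balanced reaction is 2 Co3+(aq) + Pt(s) → 2 Co2+(aq) + Pt2+(aq), so Q = ([Co2+(aq)]^2·[Pt2+(aq)]) / [Co3+(aq)]^2.
Substituting the known concentrations and solving, log [Co2+(aq)] = −2.055 and [Co2+(aq)] = 0.0088 M.

0.0088 M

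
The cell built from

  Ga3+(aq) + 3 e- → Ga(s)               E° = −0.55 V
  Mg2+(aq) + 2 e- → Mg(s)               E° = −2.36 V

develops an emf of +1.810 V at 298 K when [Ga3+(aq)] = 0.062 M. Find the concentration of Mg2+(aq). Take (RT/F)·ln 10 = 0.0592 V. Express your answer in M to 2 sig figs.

0.16 M

With Ga³⁺/Ga at the cathode and Mg²⁺/Mg at the anode, E°cell = −0.55 − (−2.36) = +1.81 V (n = 6).
Rearranging E = E° − (0.0592/n)·log Q gives log Q = 6(+1.81 − (+1.810))/0.0592 = 0.000.
The balanced reaction is 2 Ga3+(aq) + 3 Mg(s) → 2 Ga(s) + 3 Mg2+(aq), so Q = [Mg2+(aq)]^3 / [Ga3+(aq)]^2.
Solving for the unknown gives log [Mg2+(aq)] = −0.805, so [Mg2+(aq)] ≈ 0.16 M.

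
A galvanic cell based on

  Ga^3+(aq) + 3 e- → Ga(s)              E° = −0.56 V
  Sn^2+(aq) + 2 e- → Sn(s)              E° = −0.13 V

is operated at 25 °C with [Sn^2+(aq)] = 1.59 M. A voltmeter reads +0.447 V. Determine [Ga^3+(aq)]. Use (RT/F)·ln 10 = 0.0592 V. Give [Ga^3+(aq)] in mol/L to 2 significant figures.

With Sn²⁺/Sn at the cathode and Ga³⁺/Ga at the anode, E°cell = −0.13 − (−0.56) = +0.43 V (n = 6).
Rearranging E = E° − (0.0592/n)·log Q gives log Q = 6(+0.43 − (+0.447))/0.0592 = −1.723.
Balancing electrons gives 3 Sn^2+(aq) + 2 Ga(s) → 3 Sn(s) + 2 Ga^3+(aq); thus Q = [Ga^3+(aq)]^2 / [Sn^2+(aq)]^3.
Substituting the known concentrations and solving, log [Ga^3+(aq)] = −0.559 and [Ga^3+(aq)] = 0.28 M.

0.28 M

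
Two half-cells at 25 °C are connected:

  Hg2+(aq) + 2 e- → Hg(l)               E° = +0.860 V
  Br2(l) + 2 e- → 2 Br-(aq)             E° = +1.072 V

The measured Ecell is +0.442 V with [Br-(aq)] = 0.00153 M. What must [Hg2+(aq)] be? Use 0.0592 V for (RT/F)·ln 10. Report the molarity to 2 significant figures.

0.0073 M

The Br₂/Br⁻ couple has the larger reduction potential, so it is the cathode: E°cell = +1.072 − (+0.860) = +0.212 V and n = 2.
Since E = E° − (0.0592/n)·log Q, log Q = n(E° − E)/0.0592 = −7.770.
For Br2(l) + Hg(l) → 2 Br-(aq) + Hg2+(aq), the reaction quotient is Q = [Br-(aq)]^2·[Hg2+(aq)].
Solving for the unknown gives log [Hg2+(aq)] = −2.139, so [Hg2+(aq)] ≈ 0.0073 M.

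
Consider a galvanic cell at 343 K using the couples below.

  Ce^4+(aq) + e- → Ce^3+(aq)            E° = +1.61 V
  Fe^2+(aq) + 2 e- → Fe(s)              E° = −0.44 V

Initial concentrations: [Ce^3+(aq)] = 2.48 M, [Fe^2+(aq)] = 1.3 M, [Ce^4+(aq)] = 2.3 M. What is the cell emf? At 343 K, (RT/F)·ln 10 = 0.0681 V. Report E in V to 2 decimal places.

+2.04 V

Ce⁴⁺/Ce³⁺ is reduced (cathode, E° = +1.61 V) and Fe²⁺/Fe is oxidized (anode).
E°cell = E°cat − E°an = +1.61 − (−0.44) = +2.05 V; n = 2.
For the overall reaction 2 Ce^4+(aq) + Fe(s) → 2 Ce^3+(aq) + Fe^2+(aq), Q = ([Ce^3+(aq)]^2·[Fe^2+(aq)]) / [Ce^4+(aq)]^2 = 1.51, giving log Q = 0.179.
By the Nernst equation, E = +2.05 − (0.0681/2)·(0.179) = +2.04 V.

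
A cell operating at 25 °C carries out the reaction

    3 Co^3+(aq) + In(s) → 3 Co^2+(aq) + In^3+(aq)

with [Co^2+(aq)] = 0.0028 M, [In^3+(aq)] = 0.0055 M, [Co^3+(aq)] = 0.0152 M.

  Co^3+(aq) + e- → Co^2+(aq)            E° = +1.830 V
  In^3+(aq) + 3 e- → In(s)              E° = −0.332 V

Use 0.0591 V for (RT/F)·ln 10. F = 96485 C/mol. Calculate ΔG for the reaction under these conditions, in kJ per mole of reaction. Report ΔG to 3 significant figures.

−651 kJ/mol

With Co³⁺/Co²⁺ reduced at the cathode, E°cell = +1.830 − (−0.332) = +2.162 V and n = 3.
Q = ([Co^2+(aq)]^3·[In^3+(aq)]) / [Co^3+(aq)]^3 = 3.44×10^−5, so log Q = −4.464 and E = +2.162 − (0.0591/3)(−4.464) = +2.2499 V.
Finally ΔG = −nFE = −(3)(96485 C/mol)(+2.2499 V) = −651 kJ/mol.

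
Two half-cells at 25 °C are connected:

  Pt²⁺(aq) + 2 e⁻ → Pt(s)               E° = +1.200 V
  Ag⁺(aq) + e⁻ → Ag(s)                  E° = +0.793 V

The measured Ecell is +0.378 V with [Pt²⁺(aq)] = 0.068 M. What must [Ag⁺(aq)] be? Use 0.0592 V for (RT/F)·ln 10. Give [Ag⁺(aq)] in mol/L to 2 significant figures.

0.81 M

Pt²⁺/Pt is the cathode (higher E°); E°cell = +1.200 − (+0.793) = +0.407 V with n = 2.
Rearranging E = E° − (0.0592/n)·log Q gives log Q = 2(+0.407 − (+0.378))/0.0592 = 0.980.
Balancing electrons gives Pt²⁺(aq) + 2 Ag(s) → Pt(s) + 2 Ag⁺(aq); thus Q = [Ag⁺(aq)]^2 / [Pt²⁺(aq)].
Isolating [Ag⁺(aq)] in Q = 10^{0.980} yields log [Ag⁺(aq)] = −0.094, i.e. 0.81 M.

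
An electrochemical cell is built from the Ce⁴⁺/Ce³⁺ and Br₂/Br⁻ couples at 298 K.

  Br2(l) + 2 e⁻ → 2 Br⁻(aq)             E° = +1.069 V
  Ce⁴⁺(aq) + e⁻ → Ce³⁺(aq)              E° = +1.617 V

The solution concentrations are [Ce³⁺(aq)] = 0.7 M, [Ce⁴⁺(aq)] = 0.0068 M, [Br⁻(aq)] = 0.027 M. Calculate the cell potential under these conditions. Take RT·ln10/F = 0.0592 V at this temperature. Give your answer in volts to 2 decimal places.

+0.34 V

Ce⁴⁺/Ce³⁺ is reduced (cathode, E° = +1.617 V) and Br₂/Br⁻ is oxidized (anode).
E°cell = +1.617 − (+1.069) = +0.548 V, with n = 2 electrons transferred.
For the overall reaction 2 Ce⁴⁺(aq) + 2 Br⁻(aq) → 2 Ce³⁺(aq) + Br2(l), Q = [Ce³⁺(aq)]^2 / ([Ce⁴⁺(aq)]^2·[Br⁻(aq)]^2) = 1.45×10^7, giving log Q = 7.162.
By the Nernst equation, E = +0.548 − (0.0592/2)·(7.162) = +0.34 V.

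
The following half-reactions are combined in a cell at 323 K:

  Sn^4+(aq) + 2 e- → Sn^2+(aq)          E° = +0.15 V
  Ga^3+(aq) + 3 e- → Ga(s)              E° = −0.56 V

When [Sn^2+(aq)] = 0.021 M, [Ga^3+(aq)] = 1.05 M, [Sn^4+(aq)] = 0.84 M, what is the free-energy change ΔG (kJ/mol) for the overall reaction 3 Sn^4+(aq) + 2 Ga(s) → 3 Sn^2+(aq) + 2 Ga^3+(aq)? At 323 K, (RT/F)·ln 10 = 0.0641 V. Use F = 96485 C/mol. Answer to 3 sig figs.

The standard cell potential is +0.15 − (−0.56) = +0.71 V, with n = 6 electrons in the balanced equation.
Here Q = ([Sn^2+(aq)]^3·[Ga^3+(aq)]^2) / [Sn^4+(aq)]^3 = 1.72×10^−5 (log Q = −4.764), giving E = +0.71 − (0.0641/6)·(−4.764) = +0.7609 V.
Then ΔG = −nFE = −6 × 96485 × +0.7609 J/mol = −440 kJ/mol.

−440 kJ/mol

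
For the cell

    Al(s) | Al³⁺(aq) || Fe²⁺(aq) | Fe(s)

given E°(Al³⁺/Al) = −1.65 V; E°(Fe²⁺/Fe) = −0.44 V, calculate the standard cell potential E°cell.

+1.21 V

By convention the left-hand electrode in cell notation is the anode (oxidation) and the right-hand electrode is the cathode (reduction).
E°cell = E°(right) − E°(left) = −0.44 − (−1.65) = +1.21 V.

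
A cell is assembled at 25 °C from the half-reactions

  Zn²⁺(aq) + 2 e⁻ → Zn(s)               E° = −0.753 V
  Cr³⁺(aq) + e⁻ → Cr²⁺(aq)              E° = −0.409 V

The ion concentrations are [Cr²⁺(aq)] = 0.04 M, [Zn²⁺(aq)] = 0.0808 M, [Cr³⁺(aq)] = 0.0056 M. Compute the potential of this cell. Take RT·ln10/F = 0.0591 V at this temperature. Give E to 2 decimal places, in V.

Since E°(Cr³⁺/Cr²⁺) > E°(Zn²⁺/Zn), Cr³⁺/Cr²⁺ serves as the cathode.
E°cell = E°cat − E°an = −0.409 − (−0.753) = +0.344 V; n = 2.
Balancing gives 2 Cr³⁺(aq) + Zn(s) → 2 Cr²⁺(aq) + Zn²⁺(aq); hence Q = ([Cr²⁺(aq)]^2·[Zn²⁺(aq)]) / [Cr³⁺(aq)]^2 = 4.12 (log Q = 0.615).
By the Nernst equation, E = +0.344 − (0.0591/2)·(0.615) = +0.33 V.

+0.33 V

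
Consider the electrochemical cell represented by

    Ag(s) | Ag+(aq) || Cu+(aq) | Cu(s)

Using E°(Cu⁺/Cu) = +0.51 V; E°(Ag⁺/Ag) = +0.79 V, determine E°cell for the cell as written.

−0.28 V

By convention the left-hand electrode in cell notation is the anode (oxidation) and the right-hand electrode is the cathode (reduction).
E°cell = E°(right) − E°(left) = +0.51 − (+0.79) = −0.28 V.
The negative sign shows that, as written, the cell would require an external voltage to drive the reaction.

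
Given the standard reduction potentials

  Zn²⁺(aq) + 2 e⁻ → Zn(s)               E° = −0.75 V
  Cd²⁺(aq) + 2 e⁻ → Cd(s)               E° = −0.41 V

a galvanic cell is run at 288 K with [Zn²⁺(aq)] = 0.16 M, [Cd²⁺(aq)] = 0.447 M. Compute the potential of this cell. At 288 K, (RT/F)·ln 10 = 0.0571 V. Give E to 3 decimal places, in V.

+0.353 V

Cd²⁺/Cd is reduced (cathode, E° = −0.41 V) and Zn²⁺/Zn is oxidized (anode).
The standard potential is −0.41 − (−0.75) = +0.34 V and the balanced reaction transfers n = 2 electrons.
Balancing gives Cd²⁺(aq) + Zn(s) → Cd(s) + Zn²⁺(aq); hence Q = [Zn²⁺(aq)] / [Cd²⁺(aq)] = 0.358 (log Q = −0.446).
E = E° − (0.0571/n)·log Q = +0.34 − (0.0571/2)(−0.446) = +0.353 V.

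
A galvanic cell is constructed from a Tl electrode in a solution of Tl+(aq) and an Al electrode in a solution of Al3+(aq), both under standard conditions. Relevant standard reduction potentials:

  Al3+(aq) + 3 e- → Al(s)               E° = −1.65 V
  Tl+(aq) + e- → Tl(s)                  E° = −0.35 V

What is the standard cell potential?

Of the two couples in this cell, the one with the more positive reduction potential is reduced at the cathode: here that is Tl⁺/Tl (−0.35 V); Al³⁺/Al (−1.65 V) is the anode.
E°cell = E°(cathode) − E°(anode) = −0.35 − (−1.65) = +1.30 V.

+1.30 V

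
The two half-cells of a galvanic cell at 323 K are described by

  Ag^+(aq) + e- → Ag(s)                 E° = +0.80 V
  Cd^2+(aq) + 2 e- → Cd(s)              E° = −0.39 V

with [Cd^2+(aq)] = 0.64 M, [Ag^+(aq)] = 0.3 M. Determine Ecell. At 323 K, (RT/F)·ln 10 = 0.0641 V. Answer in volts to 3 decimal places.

+1.163 V

Since E°(Ag⁺/Ag) > E°(Cd²⁺/Cd), Ag⁺/Ag serves as the cathode.
E°cell = +0.80 − (−0.39) = +1.19 V, with n = 2 electrons transferred.
Balancing gives 2 Ag^+(aq) + Cd(s) → 2 Ag(s) + Cd^2+(aq); hence Q = [Cd^2+(aq)] / [Ag^+(aq)]^2 = 7.11 (log Q = 0.852).
Applying E = E° − (RT ln10/nF)·log Q gives +1.19 − (0.0641/2)(0.852) = +1.163 V.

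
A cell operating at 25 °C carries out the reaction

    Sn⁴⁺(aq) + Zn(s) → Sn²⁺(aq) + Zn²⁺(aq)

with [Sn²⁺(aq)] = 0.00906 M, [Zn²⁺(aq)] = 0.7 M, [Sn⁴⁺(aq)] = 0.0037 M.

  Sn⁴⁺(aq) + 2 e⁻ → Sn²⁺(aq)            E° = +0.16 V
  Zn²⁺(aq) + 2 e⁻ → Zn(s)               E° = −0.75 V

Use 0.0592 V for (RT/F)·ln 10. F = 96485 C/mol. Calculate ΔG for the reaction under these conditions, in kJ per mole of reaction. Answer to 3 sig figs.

−174 kJ/mol

With Sn⁴⁺/Sn²⁺ reduced at the cathode, E°cell = +0.16 − (−0.75) = +0.91 V and n = 2.
The reaction quotient is ([Sn²⁺(aq)]·[Zn²⁺(aq)]) / [Sn⁴⁺(aq)] = 1.71; by Nernst, E = +0.91 − (0.0592/2)(0.234) = +0.9031 V.
Then ΔG = −nFE = −2 × 96485 × +0.9031 J/mol = −174 kJ/mol.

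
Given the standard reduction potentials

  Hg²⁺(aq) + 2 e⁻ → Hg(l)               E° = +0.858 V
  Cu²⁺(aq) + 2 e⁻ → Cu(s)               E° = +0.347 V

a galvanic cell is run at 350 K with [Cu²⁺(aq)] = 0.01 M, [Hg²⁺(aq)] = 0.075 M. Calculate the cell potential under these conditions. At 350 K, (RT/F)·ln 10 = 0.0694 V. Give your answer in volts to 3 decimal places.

The Hg²⁺/Hg couple has the more positive E°, so it is the cathode; Cu²⁺/Cu is the anode.
E°cell = +0.858 − (+0.347) = +0.511 V, with n = 2 electrons transferred.
For the overall reaction Hg²⁺(aq) + Cu(s) → Hg(l) + Cu²⁺(aq), Q = [Cu²⁺(aq)] / [Hg²⁺(aq)] = 0.133, giving log Q = −0.875.
By the Nernst equation, E = +0.511 − (0.0694/2)·(−0.875) = +0.541 V.

+0.541 V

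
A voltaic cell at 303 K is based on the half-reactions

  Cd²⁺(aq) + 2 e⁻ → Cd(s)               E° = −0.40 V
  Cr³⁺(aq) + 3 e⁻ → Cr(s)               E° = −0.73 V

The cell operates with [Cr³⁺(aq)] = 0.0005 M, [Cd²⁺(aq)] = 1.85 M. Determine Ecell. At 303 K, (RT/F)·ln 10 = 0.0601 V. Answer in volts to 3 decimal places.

+0.404 V

Cd²⁺/Cd is reduced (cathode, E° = −0.40 V) and Cr³⁺/Cr is oxidized (anode).
The standard potential is −0.40 − (−0.73) = +0.33 V and the balanced reaction transfers n = 6 electrons.
Balancing gives 3 Cd²⁺(aq) + 2 Cr(s) → 3 Cd(s) + 2 Cr³⁺(aq); hence Q = [Cr³⁺(aq)]^2 / [Cd²⁺(aq)]^3 = 3.95×10^−8 (log Q = −7.404).
Applying E = E° − (RT ln10/nF)·log Q gives +0.33 − (0.0601/6)(−7.404) = +0.404 V.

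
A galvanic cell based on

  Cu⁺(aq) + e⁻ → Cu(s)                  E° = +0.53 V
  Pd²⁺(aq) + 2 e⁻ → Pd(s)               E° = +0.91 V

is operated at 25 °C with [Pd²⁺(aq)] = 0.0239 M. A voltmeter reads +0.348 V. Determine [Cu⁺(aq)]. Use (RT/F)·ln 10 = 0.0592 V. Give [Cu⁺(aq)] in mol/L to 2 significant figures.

With Pd²⁺/Pd at the cathode and Cu⁺/Cu at the anode, E°cell = +0.91 − (+0.53) = +0.38 V (n = 2).
Since E = E° − (0.0592/n)·log Q, log Q = n(E° − E)/0.0592 = 1.081.
Balancing electrons gives Pd²⁺(aq) + 2 Cu(s) → Pd(s) + 2 Cu⁺(aq); thus Q = [Cu⁺(aq)]^2 / [Pd²⁺(aq)].
Substituting the known concentrations and solving, log [Cu⁺(aq)] = −0.270 and [Cu⁺(aq)] = 0.54 M.

0.54 M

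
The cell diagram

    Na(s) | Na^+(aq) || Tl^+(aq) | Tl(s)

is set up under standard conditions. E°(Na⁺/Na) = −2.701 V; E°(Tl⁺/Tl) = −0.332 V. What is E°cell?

By convention the left-hand electrode in cell notation is the anode (oxidation) and the right-hand electrode is the cathode (reduction).
E°cell = E°(right) − E°(left) = −0.332 − (−2.701) = +2.369 V.

+2.369 V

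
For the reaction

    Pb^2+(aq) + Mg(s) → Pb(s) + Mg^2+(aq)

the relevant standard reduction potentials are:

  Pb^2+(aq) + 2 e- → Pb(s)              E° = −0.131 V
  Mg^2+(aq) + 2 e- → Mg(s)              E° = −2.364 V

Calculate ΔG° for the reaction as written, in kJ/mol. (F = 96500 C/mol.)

In the reaction as written Pb^2+(aq) is reduced, so the Pb²⁺/Pb couple is the cathode and Mg²⁺/Mg is the anode.
E°cell = −0.131 − (−2.364) = +2.233 V; balancing electrons gives n = 2.
ΔG° = −nFE°cell = −(2)(96500)(+2.233) J/mol = −431 kJ/mol.

−431 kJ/mol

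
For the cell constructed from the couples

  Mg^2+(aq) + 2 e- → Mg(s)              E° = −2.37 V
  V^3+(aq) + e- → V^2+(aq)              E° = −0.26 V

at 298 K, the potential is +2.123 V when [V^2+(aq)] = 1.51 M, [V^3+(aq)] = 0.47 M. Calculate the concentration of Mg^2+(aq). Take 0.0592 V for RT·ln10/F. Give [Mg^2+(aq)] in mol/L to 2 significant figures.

0.035 M

The V³⁺/V²⁺ couple has the larger reduction potential, so it is the cathode: E°cell = −0.26 − (−2.37) = +2.11 V and n = 2.
Since E = E° − (0.0592/n)·log Q, log Q = n(E° − E)/0.0592 = −0.439.
The balanced reaction is 2 V^3+(aq) + Mg(s) → 2 V^2+(aq) + Mg^2+(aq), so Q = ([V^2+(aq)]^2·[Mg^2+(aq)]) / [V^3+(aq)]^2.
Isolating [Mg^2+(aq)] in Q = 10^{−0.439} yields log [Mg^2+(aq)] = −1.453, i.e. 0.035 M.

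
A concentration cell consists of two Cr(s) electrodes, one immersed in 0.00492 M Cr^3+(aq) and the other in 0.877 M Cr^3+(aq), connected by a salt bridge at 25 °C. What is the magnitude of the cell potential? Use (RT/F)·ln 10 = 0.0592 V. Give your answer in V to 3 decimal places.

0.044 V

For a concentration cell E°cell = 0, since both electrodes use the same couple.
The compartment with the higher Cr^3+(aq) concentration (0.877 M) acts as the cathode; ions are reduced there and produced at the dilute (0.00492 M) anode.
With n = 3, Ecell = −(0.0592/3)·log([dilute]/[conc]) = −(0.0592/3)·log(0.00492/0.877) = +0.044 V.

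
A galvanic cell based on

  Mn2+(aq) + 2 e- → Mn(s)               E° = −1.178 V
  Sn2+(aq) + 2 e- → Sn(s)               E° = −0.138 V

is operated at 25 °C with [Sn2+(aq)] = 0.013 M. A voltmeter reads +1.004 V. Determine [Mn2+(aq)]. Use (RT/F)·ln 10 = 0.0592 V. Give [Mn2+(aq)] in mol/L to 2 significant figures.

With Sn²⁺/Sn at the cathode and Mn²⁺/Mn at the anode, E°cell = −0.138 − (−1.178) = +1.040 V (n = 2).
From the Nernst equation, log Q = n(E° − E)/0.0592 = 2·(+1.040 − (+1.004))/0.0592 = 1.216.
Balancing electrons gives Sn2+(aq) + Mn(s) → Sn(s) + Mn2+(aq); thus Q = [Mn2+(aq)] / [Sn2+(aq)].
Isolating [Mn2+(aq)] in Q = 10^{1.216} yields log [Mn2+(aq)] = −0.670, i.e. 0.21 M.

0.21 M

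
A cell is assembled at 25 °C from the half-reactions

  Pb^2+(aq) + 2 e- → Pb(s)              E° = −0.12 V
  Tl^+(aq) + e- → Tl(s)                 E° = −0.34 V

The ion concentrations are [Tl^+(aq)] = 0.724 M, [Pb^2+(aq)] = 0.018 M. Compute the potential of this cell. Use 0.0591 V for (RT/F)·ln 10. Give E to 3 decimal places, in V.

+0.177 V

Pb²⁺/Pb is reduced (cathode, E° = −0.12 V) and Tl⁺/Tl is oxidized (anode).
E°cell = −0.12 − (−0.34) = +0.22 V, with n = 2 electrons transferred.
Balancing gives Pb^2+(aq) + 2 Tl(s) → Pb(s) + 2 Tl^+(aq); hence Q = [Tl^+(aq)]^2 / [Pb^2+(aq)] = 29.1 (log Q = 1.464).
By the Nernst equation, E = +0.22 − (0.0591/2)·(1.464) = +0.177 V.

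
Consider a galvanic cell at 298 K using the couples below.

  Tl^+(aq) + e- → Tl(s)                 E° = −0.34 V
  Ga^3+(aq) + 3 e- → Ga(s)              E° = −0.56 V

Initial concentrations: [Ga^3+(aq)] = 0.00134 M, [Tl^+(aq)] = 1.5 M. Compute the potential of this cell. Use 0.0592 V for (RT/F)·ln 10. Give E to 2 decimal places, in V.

+0.29 V

Tl⁺/Tl is reduced (cathode, E° = −0.34 V) and Ga³⁺/Ga is oxidized (anode).
E°cell = E°cat − E°an = −0.34 − (−0.56) = +0.22 V; n = 3.
The balanced reaction is 3 Tl^+(aq) + Ga(s) → 3 Tl(s) + Ga^3+(aq), so Q = [Ga^3+(aq)] / [Tl^+(aq)]^3 = 0.000397 and log Q = −3.401.
Applying E = E° − (RT ln10/nF)·log Q gives +0.22 − (0.0592/3)(−3.401) = +0.29 V.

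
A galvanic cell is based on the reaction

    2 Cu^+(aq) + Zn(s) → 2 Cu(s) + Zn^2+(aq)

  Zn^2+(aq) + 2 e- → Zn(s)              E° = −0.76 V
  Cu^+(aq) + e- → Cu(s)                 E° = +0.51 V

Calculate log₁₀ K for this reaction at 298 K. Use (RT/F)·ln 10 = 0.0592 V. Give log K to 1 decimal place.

The Cu⁺/Cu couple is reduced (cathode); E°cell = +0.51 − (−0.76) = +1.27 V with n = 2.
At equilibrium E = 0, so log K = nE°cell / 0.0592 = (2)(+1.27) / 0.0592 = 42.9.

log K = 42.9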